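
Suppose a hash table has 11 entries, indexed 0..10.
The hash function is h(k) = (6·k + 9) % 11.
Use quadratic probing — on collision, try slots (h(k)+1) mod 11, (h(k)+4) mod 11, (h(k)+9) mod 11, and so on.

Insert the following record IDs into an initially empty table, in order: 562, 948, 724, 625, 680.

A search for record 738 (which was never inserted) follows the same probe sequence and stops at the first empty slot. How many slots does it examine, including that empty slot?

562: h=4 → slot 4
948: h=10 → slot 10
724: h=8 → slot 8
625: h=8, probe 8,9 → slot 9
680: h=8, probe 8,9,1 → slot 1
Table: [_, 680, _, _, 562, _, _, _, 724, 625, 948]
Lookup 738: h=4, probe 4,5 → slot 5 empty, not found.

2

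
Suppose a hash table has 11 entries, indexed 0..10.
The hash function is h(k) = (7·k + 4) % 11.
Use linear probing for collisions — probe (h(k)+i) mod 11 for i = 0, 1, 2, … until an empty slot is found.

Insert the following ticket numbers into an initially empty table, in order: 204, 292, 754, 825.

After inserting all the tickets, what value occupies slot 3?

Insert 204: h=2, slot 2 empty => index 2.
Insert 292: h=2, slot 2 occupied => index 3.
Insert 754: h=2, slots 2,3 occupied => index 4.
Insert 825: h=4, slot 4 occupied => index 5.
Table: [—, —, 204, 292, 754, 825, —, —, —, —, —]

292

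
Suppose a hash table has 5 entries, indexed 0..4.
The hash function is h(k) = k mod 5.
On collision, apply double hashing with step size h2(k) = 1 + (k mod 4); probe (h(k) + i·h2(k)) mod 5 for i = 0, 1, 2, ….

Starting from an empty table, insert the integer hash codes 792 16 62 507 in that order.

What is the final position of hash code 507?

792: h=2 -> slot 2
16: h=1 -> slot 1
62: h=2, h2=3, probe 2,0 -> slot 0
507: h=2, h2=4, probe 2,1,0,4 -> slot 4
Table: [62, 16, 792, _, 507]

4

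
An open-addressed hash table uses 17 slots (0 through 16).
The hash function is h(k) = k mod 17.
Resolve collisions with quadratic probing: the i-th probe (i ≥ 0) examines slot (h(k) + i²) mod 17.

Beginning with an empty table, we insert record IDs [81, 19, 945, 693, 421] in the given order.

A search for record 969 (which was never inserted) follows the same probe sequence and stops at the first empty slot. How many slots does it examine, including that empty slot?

2

81 hashes to 13; slot 13 is free => place at 13.
19 hashes to 2; slot 2 is free => place at 2.
945 hashes to 10; slot 10 is free => place at 10.
693 hashes to 13; 13 taken => place at 14.
421 hashes to 13; 13,14 taken => place at 0.
Table: [421, ∅, 19, ∅, ∅, ∅, ∅, ∅, ∅, ∅, 945, ∅, ∅, 81, 693, ∅, ∅]
Lookup 969: h=0, probe 0,1 → slot 1 empty, not found.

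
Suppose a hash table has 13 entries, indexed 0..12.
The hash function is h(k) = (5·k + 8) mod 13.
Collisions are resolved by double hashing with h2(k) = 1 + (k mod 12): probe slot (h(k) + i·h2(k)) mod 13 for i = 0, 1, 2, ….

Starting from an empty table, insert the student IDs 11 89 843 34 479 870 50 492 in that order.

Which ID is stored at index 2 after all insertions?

843

11: h=11 -> slot 11
89: h=11, h2=6, probe 11,4 -> slot 4
843: h=11, h2=4, probe 11,2 -> slot 2
34: h=9 -> slot 9
479: h=11, h2=12, probe 11,10 -> slot 10
870: h=3 -> slot 3
50: h=11, h2=3, probe 11,1 -> slot 1
492: h=11, h2=1, probe 11,12 -> slot 12
Table: [_, 50, 843, 870, 89, _, _, _, _, 34, 479, 11, 492]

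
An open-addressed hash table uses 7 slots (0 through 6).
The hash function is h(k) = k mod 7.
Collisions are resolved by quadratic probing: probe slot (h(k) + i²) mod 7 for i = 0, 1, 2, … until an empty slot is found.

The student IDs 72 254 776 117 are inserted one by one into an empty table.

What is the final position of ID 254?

Insert 72: h=2, slot 2 empty -> index 2.
Insert 254: h=2, slot 2 occupied -> index 3.
Insert 776: h=6, slot 6 empty -> index 6.
Insert 117: h=5, slot 5 empty -> index 5.
Table: [—, —, 72, 254, —, 117, 776]

3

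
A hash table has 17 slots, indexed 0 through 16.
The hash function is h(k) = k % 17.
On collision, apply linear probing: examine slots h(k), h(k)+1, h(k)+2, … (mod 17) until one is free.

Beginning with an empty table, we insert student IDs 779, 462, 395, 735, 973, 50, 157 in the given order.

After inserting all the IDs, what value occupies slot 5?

Insert 779: h=14, slot 14 empty -> index 14.
Insert 462: h=3, slot 3 empty -> index 3.
Insert 395: h=4, slot 4 empty -> index 4.
Insert 735: h=4, slot 4 occupied -> index 5.
Insert 973: h=4, slots 4,5 occupied -> index 6.
Insert 50: h=16, slot 16 empty -> index 16.
Insert 157: h=4, slots 4,5,6 occupied -> index 7.
Table: [_, _, _, 462, 395, 735, 973, 157, _, _, _, _, _, _, 779, _, 50]

735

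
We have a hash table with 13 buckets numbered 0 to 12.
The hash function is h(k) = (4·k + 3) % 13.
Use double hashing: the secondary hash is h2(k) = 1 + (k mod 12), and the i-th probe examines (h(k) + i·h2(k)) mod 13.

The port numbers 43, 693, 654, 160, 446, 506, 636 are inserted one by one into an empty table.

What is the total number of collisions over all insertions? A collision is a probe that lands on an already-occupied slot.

6

Insert 43: h=6, slot 6 empty => index 6.
Insert 693: h=6, h2=10, slot 6 occupied => index 3.
Insert 654: h=6, h2=7, slot 6 occupied => index 0.
Insert 160: h=6, h2=5, slot 6 occupied => index 11.
Insert 446: h=6, h2=3, slot 6 occupied => index 9.
Insert 506: h=12, slot 12 empty => index 12.
Insert 636: h=12, h2=1, slots 12,0 occupied => index 1.
Table: [654, 636, -, 693, -, -, 43, -, -, 446, -, 160, 506]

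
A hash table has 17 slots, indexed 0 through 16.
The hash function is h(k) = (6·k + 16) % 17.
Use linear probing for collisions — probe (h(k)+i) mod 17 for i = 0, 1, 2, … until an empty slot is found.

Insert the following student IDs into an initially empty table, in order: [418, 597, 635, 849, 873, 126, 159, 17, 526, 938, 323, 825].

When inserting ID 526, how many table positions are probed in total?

418: h=8 -> slot 8
597: h=11 -> slot 11
635: h=1 -> slot 1
849: h=10 -> slot 10
873: h=1, probe 1,2 -> slot 2
126: h=7 -> slot 7
159: h=1, probe 1,2,3 -> slot 3
17: h=16 -> slot 16
526: h=10, probe 10,11,12 -> slot 12
938: h=0 -> slot 0
323: h=16, probe 16,0,1,2,3,4 -> slot 4
825: h=2, probe 2,3,4,5 -> slot 5
Table: [938, 635, 873, 159, 323, 825, ∅, 126, 418, ∅, 849, 597, 526, ∅, ∅, ∅, 17]

3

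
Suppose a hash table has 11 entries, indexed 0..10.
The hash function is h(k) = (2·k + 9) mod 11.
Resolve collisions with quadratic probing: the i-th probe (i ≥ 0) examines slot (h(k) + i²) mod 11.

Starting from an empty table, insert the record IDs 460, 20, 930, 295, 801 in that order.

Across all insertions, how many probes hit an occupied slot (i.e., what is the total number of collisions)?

6

Insert 460: h=5, slot 5 empty => index 5.
Insert 20: h=5, slot 5 occupied => index 6.
Insert 930: h=10, slot 10 empty => index 10.
Insert 295: h=5, slots 5,6 occupied => index 9.
Insert 801: h=5, slots 5,6,9 occupied => index 3.
Table: [., ., ., 801, ., 460, 20, ., ., 295, 930]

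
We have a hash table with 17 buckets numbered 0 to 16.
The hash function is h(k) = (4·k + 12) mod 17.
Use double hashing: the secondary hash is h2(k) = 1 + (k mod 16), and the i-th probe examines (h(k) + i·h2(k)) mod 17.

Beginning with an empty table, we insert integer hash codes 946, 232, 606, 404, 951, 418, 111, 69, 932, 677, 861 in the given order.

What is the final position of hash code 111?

946: h=5 -> slot 5
232: h=5, h2=9, probe 5,14 -> slot 14
606: h=5, h2=15, probe 5,3 -> slot 3
404: h=13 -> slot 13
951: h=8 -> slot 8
418: h=1 -> slot 1
111: h=14, h2=16, probe 14,13,12 -> slot 12
69: h=16 -> slot 16
932: h=0 -> slot 0
677: h=0, h2=6, probe 0,6 -> slot 6
861: h=5, h2=14, probe 5,2 -> slot 2
Table: [932, 418, 861, 606, ., 946, 677, ., 951, ., ., ., 111, 404, 232, ., 69]

12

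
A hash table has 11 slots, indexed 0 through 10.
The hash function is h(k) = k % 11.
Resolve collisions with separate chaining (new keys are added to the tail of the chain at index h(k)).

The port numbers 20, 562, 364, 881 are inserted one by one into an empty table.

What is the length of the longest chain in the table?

3

20 → bucket 9
562 → bucket 1
364 → bucket 1 (collision)
881 → bucket 1 (collision)
Final buckets:
0: —
1: 562 -> 364 -> 881
2: —
3: —
4: —
5: —
6: —
7: —
8: —
9: 20
10: —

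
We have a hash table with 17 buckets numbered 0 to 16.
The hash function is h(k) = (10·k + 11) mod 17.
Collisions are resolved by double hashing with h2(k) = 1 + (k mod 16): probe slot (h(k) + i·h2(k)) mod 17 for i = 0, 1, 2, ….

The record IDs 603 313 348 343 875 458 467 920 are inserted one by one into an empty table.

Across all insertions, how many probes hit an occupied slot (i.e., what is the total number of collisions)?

603: h=6 -> slot 6
313: h=13 -> slot 13
348: h=6, h2=13, probe 6,2 -> slot 2
343: h=7 -> slot 7
875: h=6, h2=12, probe 6,1 -> slot 1
458: h=1, h2=11, probe 1,12 -> slot 12
467: h=6, h2=4, probe 6,10 -> slot 10
920: h=14 -> slot 14
Table: [_, 875, 348, _, _, _, 603, 343, _, _, 467, _, 458, 313, 920, _, _]

4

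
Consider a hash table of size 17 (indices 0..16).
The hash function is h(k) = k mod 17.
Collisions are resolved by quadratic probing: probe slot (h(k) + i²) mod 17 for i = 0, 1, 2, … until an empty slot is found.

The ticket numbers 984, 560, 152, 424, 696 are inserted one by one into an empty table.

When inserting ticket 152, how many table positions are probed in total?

Insert 984: h=15, slot 15 empty → index 15.
Insert 560: h=16, slot 16 empty → index 16.
Insert 152: h=16, slot 16 occupied → index 0.
Insert 424: h=16, slots 16,0 occupied → index 3.
Insert 696: h=16, slots 16,0,3 occupied → index 8.
Table: [152, -, -, 424, -, -, -, -, 696, -, -, -, -, -, -, 984, 560]

2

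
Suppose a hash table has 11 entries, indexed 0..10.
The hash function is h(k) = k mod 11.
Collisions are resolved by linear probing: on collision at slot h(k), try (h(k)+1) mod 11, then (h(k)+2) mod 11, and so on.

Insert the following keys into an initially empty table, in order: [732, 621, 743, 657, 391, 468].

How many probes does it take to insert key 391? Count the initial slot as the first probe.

4

732: h=6 => slot 6
621: h=5 => slot 5
743: h=6, probe 6,7 => slot 7
657: h=8 => slot 8
391: h=6, probe 6,7,8,9 => slot 9
468: h=6, probe 6,7,8,9,10 => slot 10
Table: [—, —, —, —, —, 621, 732, 743, 657, 391, 468]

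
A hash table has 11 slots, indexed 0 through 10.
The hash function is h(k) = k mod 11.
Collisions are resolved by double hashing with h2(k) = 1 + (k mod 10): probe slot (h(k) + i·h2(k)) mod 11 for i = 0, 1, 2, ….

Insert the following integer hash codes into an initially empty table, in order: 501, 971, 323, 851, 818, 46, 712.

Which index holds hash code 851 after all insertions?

8

Insert 501: h=6, slot 6 empty => index 6.
Insert 971: h=3, slot 3 empty => index 3.
Insert 323: h=4, slot 4 empty => index 4.
Insert 851: h=4, h2=2, slots 4,6 occupied => index 8.
Insert 818: h=4, h2=9, slot 4 occupied => index 2.
Insert 46: h=2, h2=7, slot 2 occupied => index 9.
Insert 712: h=8, h2=3, slot 8 occupied => index 0.
Table: [712, ., 818, 971, 323, ., 501, ., 851, 46, .]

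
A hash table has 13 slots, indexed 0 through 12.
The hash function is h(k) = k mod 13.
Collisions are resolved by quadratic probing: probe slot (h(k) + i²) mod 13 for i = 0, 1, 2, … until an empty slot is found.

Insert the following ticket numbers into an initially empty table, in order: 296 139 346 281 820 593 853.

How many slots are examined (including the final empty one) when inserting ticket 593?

4

296: h=10 -> slot 10
139: h=9 -> slot 9
346: h=8 -> slot 8
281: h=8, probe 8,9,12 -> slot 12
820: h=1 -> slot 1
593: h=8, probe 8,9,12,4 -> slot 4
853: h=8, probe 8,9,12,4,11 -> slot 11
Table: [∅, 820, ∅, ∅, 593, ∅, ∅, ∅, 346, 139, 296, 853, 281]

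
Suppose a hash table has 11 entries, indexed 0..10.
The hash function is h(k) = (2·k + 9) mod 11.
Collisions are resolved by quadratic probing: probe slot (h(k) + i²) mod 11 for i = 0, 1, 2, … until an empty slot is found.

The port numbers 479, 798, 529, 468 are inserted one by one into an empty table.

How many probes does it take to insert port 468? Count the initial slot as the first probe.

479: h=10 -> slot 10
798: h=10, probe 10,0 -> slot 0
529: h=0, probe 0,1 -> slot 1
468: h=10, probe 10,0,3 -> slot 3
Table: [798, 529, —, 468, —, —, —, —, —, —, 479]

3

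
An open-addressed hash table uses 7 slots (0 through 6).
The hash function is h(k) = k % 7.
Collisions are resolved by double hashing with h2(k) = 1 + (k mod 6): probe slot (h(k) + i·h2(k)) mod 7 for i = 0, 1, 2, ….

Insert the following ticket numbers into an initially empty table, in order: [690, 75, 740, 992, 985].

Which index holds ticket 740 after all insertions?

690: h=4 -> slot 4
75: h=5 -> slot 5
740: h=5, h2=3, probe 5,1 -> slot 1
992: h=5, h2=3, probe 5,1,4,0 -> slot 0
985: h=5, h2=2, probe 5,0,2 -> slot 2
Table: [992, 740, 985, _, 690, 75, _]

1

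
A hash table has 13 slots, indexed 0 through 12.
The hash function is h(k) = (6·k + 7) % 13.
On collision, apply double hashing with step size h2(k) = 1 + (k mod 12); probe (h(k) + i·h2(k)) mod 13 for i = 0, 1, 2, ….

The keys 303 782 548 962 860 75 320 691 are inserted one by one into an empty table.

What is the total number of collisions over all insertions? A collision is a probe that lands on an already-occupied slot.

6

303: h=5 => slot 5
782: h=6 => slot 6
548: h=6, h2=9, probe 6,2 => slot 2
962: h=7 => slot 7
860: h=6, h2=9, probe 6,2,11 => slot 11
75: h=2, h2=4, probe 2,6,10 => slot 10
320: h=3 => slot 3
691: h=6, h2=8, probe 6,1 => slot 1
Table: [-, 691, 548, 320, -, 303, 782, 962, -, -, 75, 860, -]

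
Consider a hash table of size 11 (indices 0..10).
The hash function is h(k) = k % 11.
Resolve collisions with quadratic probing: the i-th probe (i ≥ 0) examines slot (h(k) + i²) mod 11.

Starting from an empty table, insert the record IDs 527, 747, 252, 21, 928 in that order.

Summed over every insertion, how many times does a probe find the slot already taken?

6

527: h=10 -> slot 10
747: h=10, probe 10,0 -> slot 0
252: h=10, probe 10,0,3 -> slot 3
21: h=10, probe 10,0,3,8 -> slot 8
928: h=4 -> slot 4
Table: [747, -, -, 252, 928, -, -, -, 21, -, 527]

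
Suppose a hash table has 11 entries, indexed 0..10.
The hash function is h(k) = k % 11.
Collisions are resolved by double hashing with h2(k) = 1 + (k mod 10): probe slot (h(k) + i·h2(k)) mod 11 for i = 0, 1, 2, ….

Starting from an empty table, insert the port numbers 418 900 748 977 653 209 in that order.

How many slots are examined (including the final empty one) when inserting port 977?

2

418: h=0 -> slot 0
900: h=9 -> slot 9
748: h=0, h2=9, probe 0,9,7 -> slot 7
977: h=9, h2=8, probe 9,6 -> slot 6
653: h=4 -> slot 4
209: h=0, h2=10, probe 0,10 -> slot 10
Table: [418, _, _, _, 653, _, 977, 748, _, 900, 209]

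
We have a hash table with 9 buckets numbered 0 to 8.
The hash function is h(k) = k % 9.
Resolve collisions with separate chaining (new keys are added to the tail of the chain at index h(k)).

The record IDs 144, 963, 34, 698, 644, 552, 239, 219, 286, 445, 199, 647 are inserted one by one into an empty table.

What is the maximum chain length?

3

Insert 144: h=0, bucket 0 empty → new chain.
Insert 963: h=0, bucket 0 nonempty → append to chain.
Insert 34: h=7, bucket 7 empty → new chain.
Insert 698: h=5, bucket 5 empty → new chain.
Insert 644: h=5, bucket 5 nonempty → append to chain.
Insert 552: h=3, bucket 3 empty → new chain.
Insert 239: h=5, bucket 5 nonempty → append to chain.
Insert 219: h=3, bucket 3 nonempty → append to chain.
Insert 286: h=7, bucket 7 nonempty → append to chain.
Insert 445: h=4, bucket 4 empty → new chain.
Insert 199: h=1, bucket 1 empty → new chain.
Insert 647: h=8, bucket 8 empty → new chain.
Final buckets:
0: 144 -> 963
1: 199
2: .
3: 552 -> 219
4: 445
5: 698 -> 644 -> 239
6: .
7: 34 -> 286
8: 647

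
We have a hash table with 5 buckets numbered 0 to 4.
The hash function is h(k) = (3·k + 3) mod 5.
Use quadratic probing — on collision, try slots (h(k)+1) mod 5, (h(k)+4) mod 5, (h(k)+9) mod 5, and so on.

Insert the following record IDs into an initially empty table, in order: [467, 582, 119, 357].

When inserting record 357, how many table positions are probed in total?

3

467 hashes to 4; slot 4 is free => place at 4.
582 hashes to 4; 4 taken => place at 0.
119 hashes to 0; 0 taken => place at 1.
357 hashes to 4; 4,0 taken => place at 3.
Table: [582, 119, -, 357, 467]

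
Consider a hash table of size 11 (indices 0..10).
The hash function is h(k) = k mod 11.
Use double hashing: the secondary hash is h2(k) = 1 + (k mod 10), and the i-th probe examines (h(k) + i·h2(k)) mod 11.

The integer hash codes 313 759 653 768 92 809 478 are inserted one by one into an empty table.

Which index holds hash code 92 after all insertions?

7

313 hashes to 5; slot 5 is free → place at 5.
759 hashes to 0; slot 0 is free → place at 0.
653 hashes to 4; slot 4 is free → place at 4.
768 hashes to 9; slot 9 is free → place at 9.
92 hashes to 4, h2=3; 4 taken → place at 7.
809 hashes to 6; slot 6 is free → place at 6.
478 hashes to 5, h2=9; 5 taken → place at 3.
Table: [759, -, -, 478, 653, 313, 809, 92, -, 768, -]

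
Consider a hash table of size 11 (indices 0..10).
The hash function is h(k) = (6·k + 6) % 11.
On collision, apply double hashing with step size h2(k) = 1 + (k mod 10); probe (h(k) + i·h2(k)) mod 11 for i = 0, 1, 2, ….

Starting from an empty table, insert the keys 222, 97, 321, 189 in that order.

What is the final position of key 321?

9

222: h=7 -> slot 7
97: h=5 -> slot 5
321: h=7, h2=2, probe 7,9 -> slot 9
189: h=7, h2=10, probe 7,6 -> slot 6
Table: [—, —, —, —, —, 97, 189, 222, —, 321, —]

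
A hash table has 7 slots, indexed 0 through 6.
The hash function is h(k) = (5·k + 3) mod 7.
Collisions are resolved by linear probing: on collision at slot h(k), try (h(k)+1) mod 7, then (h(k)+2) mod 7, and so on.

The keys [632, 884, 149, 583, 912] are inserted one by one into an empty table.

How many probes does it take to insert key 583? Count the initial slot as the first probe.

632 hashes to 6; slot 6 is free => place at 6.
884 hashes to 6; 6 taken => place at 0.
149 hashes to 6; 6,0 taken => place at 1.
583 hashes to 6; 6,0,1 taken => place at 2.
912 hashes to 6; 6,0,1,2 taken => place at 3.
Table: [884, 149, 583, 912, -, -, 632]

4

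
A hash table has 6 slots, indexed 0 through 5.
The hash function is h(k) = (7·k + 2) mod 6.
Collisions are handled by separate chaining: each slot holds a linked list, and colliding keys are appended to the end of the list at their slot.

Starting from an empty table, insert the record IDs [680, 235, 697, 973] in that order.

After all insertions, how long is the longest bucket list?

680 -> bucket 4
235 -> bucket 3
697 -> bucket 3 (collision)
973 -> bucket 3 (collision)
Final buckets:
0: _
1: _
2: _
3: 235 -> 697 -> 973
4: 680
5: _

3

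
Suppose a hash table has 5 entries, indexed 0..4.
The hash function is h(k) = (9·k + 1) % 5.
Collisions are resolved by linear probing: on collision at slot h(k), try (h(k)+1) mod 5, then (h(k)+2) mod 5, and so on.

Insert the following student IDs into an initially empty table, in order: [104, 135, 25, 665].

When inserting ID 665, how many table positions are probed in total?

4

104: h=2 => slot 2
135: h=1 => slot 1
25: h=1, probe 1,2,3 => slot 3
665: h=1, probe 1,2,3,4 => slot 4
Table: [., 135, 104, 25, 665]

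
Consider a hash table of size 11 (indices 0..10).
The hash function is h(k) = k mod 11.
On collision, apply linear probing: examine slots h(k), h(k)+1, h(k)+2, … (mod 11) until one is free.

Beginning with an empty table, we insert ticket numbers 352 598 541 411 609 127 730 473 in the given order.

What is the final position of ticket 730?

8

Insert 352: h=0, slot 0 empty => index 0.
Insert 598: h=4, slot 4 empty => index 4.
Insert 541: h=2, slot 2 empty => index 2.
Insert 411: h=4, slot 4 occupied => index 5.
Insert 609: h=4, slots 4,5 occupied => index 6.
Insert 127: h=6, slot 6 occupied => index 7.
Insert 730: h=4, slots 4,5,6,7 occupied => index 8.
Insert 473: h=0, slot 0 occupied => index 1.
Table: [352, 473, 541, ∅, 598, 411, 609, 127, 730, ∅, ∅]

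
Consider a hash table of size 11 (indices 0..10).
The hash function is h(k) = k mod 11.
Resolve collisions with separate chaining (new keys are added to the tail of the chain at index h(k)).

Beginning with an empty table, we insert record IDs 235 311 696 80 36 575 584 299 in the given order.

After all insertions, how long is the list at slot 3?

5

Insert 235: h=4, bucket 4 empty → new chain.
Insert 311: h=3, bucket 3 empty → new chain.
Insert 696: h=3, bucket 3 nonempty → append to chain.
Insert 80: h=3, bucket 3 nonempty → append to chain.
Insert 36: h=3, bucket 3 nonempty → append to chain.
Insert 575: h=3, bucket 3 nonempty → append to chain.
Insert 584: h=1, bucket 1 empty → new chain.
Insert 299: h=2, bucket 2 empty → new chain.
Final buckets:
0: ∅
1: 584
2: 299
3: 311 -> 696 -> 80 -> 36 -> 575
4: 235
5: ∅
6: ∅
7: ∅
8: ∅
9: ∅
10: ∅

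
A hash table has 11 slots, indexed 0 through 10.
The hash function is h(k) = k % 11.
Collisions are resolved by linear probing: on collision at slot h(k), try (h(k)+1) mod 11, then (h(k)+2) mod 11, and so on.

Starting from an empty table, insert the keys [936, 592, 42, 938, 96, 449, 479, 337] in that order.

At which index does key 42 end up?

10

936 hashes to 1; slot 1 is free => place at 1.
592 hashes to 9; slot 9 is free => place at 9.
42 hashes to 9; 9 taken => place at 10.
938 hashes to 3; slot 3 is free => place at 3.
96 hashes to 8; slot 8 is free => place at 8.
449 hashes to 9; 9,10 taken => place at 0.
479 hashes to 6; slot 6 is free => place at 6.
337 hashes to 7; slot 7 is free => place at 7.
Table: [449, 936, —, 938, —, —, 479, 337, 96, 592, 42]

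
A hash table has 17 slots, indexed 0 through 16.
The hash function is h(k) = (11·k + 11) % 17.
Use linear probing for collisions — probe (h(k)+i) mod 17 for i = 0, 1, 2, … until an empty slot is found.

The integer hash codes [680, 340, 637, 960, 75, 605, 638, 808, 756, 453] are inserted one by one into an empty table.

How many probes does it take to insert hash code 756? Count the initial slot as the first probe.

680: h=11 => slot 11
340: h=11, probe 11,12 => slot 12
637: h=14 => slot 14
960: h=14, probe 14,15 => slot 15
75: h=3 => slot 3
605: h=2 => slot 2
638: h=8 => slot 8
808: h=8, probe 8,9 => slot 9
756: h=14, probe 14,15,16 => slot 16
453: h=13 => slot 13
Table: [., ., 605, 75, ., ., ., ., 638, 808, ., 680, 340, 453, 637, 960, 756]

3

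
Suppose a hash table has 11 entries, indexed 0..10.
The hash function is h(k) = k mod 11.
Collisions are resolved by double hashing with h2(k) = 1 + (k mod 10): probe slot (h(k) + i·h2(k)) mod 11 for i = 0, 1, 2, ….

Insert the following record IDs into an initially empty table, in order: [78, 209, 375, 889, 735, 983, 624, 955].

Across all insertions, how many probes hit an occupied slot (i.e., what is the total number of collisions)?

78 hashes to 1; slot 1 is free => place at 1.
209 hashes to 0; slot 0 is free => place at 0.
375 hashes to 1, h2=6; 1 taken => place at 7.
889 hashes to 9; slot 9 is free => place at 9.
735 hashes to 9, h2=6; 9 taken => place at 4.
983 hashes to 4, h2=4; 4 taken => place at 8.
624 hashes to 8, h2=5; 8 taken => place at 2.
955 hashes to 9, h2=6; 9,4 taken => place at 10.
Table: [209, 78, 624, ., 735, ., ., 375, 983, 889, 955]

6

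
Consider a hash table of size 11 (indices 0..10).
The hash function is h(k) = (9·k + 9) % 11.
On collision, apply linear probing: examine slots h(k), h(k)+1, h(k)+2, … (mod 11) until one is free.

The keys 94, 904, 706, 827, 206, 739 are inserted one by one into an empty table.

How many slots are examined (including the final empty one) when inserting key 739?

Insert 94: h=8, slot 8 empty => index 8.
Insert 904: h=5, slot 5 empty => index 5.
Insert 706: h=5, slot 5 occupied => index 6.
Insert 827: h=5, slots 5,6 occupied => index 7.
Insert 206: h=4, slot 4 empty => index 4.
Insert 739: h=5, slots 5,6,7,8 occupied => index 9.
Table: [., ., ., ., 206, 904, 706, 827, 94, 739, .]

5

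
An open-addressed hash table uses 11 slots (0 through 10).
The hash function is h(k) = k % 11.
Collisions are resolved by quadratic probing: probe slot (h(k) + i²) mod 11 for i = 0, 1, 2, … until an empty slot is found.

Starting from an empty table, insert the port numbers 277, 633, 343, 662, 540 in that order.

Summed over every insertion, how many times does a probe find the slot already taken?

4

277: h=2 → slot 2
633: h=6 → slot 6
343: h=2, probe 2,3 → slot 3
662: h=2, probe 2,3,6,0 → slot 0
540: h=1 → slot 1
Table: [662, 540, 277, 343, -, -, 633, -, -, -, -]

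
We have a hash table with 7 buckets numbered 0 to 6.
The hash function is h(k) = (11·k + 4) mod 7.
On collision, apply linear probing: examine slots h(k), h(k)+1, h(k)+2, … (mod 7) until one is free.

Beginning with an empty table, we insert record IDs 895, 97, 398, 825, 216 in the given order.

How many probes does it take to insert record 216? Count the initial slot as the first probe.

Insert 895: h=0, slot 0 empty → index 0.
Insert 97: h=0, slot 0 occupied → index 1.
Insert 398: h=0, slots 0,1 occupied → index 2.
Insert 825: h=0, slots 0,1,2 occupied → index 3.
Insert 216: h=0, slots 0,1,2,3 occupied → index 4.
Table: [895, 97, 398, 825, 216, ∅, ∅]

5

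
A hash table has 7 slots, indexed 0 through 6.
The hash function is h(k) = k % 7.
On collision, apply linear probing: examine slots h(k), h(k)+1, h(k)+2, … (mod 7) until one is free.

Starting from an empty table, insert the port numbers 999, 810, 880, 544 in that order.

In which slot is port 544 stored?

1

999 hashes to 5; slot 5 is free => place at 5.
810 hashes to 5; 5 taken => place at 6.
880 hashes to 5; 5,6 taken => place at 0.
544 hashes to 5; 5,6,0 taken => place at 1.
Table: [880, 544, _, _, _, 999, 810]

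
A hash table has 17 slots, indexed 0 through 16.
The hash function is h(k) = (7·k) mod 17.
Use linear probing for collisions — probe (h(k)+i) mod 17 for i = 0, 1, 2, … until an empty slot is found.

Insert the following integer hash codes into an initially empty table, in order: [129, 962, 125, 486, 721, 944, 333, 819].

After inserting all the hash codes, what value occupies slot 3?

962

129: h=2 -> slot 2
962: h=2, probe 2,3 -> slot 3
125: h=8 -> slot 8
486: h=2, probe 2,3,4 -> slot 4
721: h=15 -> slot 15
944: h=12 -> slot 12
333: h=2, probe 2,3,4,5 -> slot 5
819: h=4, probe 4,5,6 -> slot 6
Table: [-, -, 129, 962, 486, 333, 819, -, 125, -, -, -, 944, -, -, 721, -]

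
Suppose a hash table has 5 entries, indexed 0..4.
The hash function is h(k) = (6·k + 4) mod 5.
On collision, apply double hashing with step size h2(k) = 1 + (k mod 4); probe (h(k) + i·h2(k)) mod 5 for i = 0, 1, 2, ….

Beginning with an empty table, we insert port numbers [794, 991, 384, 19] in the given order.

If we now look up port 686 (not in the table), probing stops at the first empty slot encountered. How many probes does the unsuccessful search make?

794 hashes to 3; slot 3 is free → place at 3.
991 hashes to 0; slot 0 is free → place at 0.
384 hashes to 3, h2=1; 3 taken → place at 4.
19 hashes to 3, h2=4; 3 taken → place at 2.
Table: [991, —, 19, 794, 384]
Lookup 686: h=0, h2=3, probe 0,3,1 → slot 1 empty, not found.

3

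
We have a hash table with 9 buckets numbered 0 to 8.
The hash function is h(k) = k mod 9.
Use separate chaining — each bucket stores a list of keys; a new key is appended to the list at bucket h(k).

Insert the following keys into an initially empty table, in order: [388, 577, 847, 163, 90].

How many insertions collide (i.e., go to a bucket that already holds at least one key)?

Insert 388: h=1, bucket 1 empty → new chain.
Insert 577: h=1, bucket 1 nonempty → append to chain.
Insert 847: h=1, bucket 1 nonempty → append to chain.
Insert 163: h=1, bucket 1 nonempty → append to chain.
Insert 90: h=0, bucket 0 empty → new chain.
Final buckets:
0: 90
1: 388 -> 577 -> 847 -> 163
2: —
3: —
4: —
5: —
6: —
7: —
8: —

3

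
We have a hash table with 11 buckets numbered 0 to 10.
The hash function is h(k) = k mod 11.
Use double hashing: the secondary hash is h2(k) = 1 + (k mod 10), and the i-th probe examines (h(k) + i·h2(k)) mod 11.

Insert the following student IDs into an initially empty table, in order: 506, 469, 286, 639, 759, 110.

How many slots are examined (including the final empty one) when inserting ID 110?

506: h=0 => slot 0
469: h=7 => slot 7
286: h=0, h2=7, probe 0,7,3 => slot 3
639: h=1 => slot 1
759: h=0, h2=10, probe 0,10 => slot 10
110: h=0, h2=1, probe 0,1,2 => slot 2
Table: [506, 639, 110, 286, ∅, ∅, ∅, 469, ∅, ∅, 759]

3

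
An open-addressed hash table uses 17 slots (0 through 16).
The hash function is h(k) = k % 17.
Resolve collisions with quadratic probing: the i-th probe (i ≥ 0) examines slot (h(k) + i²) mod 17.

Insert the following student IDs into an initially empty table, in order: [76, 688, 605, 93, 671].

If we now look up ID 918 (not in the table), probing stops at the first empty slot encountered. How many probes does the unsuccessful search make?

Insert 76: h=8, slot 8 empty => index 8.
Insert 688: h=8, slot 8 occupied => index 9.
Insert 605: h=10, slot 10 empty => index 10.
Insert 93: h=8, slots 8,9 occupied => index 12.
Insert 671: h=8, slots 8,9,12 occupied => index 0.
Table: [671, ., ., ., ., ., ., ., 76, 688, 605, ., 93, ., ., ., .]
Lookup 918: h=0, probe 0,1 → slot 1 empty, not found.

2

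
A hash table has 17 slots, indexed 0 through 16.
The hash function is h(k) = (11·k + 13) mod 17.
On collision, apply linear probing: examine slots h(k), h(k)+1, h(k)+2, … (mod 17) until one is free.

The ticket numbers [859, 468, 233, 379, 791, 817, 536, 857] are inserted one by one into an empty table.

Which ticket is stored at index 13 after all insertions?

859: h=10 → slot 10
468: h=10, probe 10,11 → slot 11
233: h=9 → slot 9
379: h=0 → slot 0
791: h=10, probe 10,11,12 → slot 12
817: h=7 → slot 7
536: h=10, probe 10,11,12,13 → slot 13
857: h=5 → slot 5
Table: [379, _, _, _, _, 857, _, 817, _, 233, 859, 468, 791, 536, _, _, _]

536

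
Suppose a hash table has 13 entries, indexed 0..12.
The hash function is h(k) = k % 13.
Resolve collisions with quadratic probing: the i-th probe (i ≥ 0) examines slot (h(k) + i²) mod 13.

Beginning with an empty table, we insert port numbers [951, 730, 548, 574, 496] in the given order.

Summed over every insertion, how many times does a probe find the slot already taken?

Insert 951: h=2, slot 2 empty -> index 2.
Insert 730: h=2, slot 2 occupied -> index 3.
Insert 548: h=2, slots 2,3 occupied -> index 6.
Insert 574: h=2, slots 2,3,6 occupied -> index 11.
Insert 496: h=2, slots 2,3,6,11 occupied -> index 5.
Table: [_, _, 951, 730, _, 496, 548, _, _, _, _, 574, _]

10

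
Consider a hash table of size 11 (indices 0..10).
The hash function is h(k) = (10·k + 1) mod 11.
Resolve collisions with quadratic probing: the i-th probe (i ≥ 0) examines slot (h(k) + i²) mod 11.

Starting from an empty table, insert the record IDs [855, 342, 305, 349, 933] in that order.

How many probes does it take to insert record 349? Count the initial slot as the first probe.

855 hashes to 4; slot 4 is free -> place at 4.
342 hashes to 0; slot 0 is free -> place at 0.
305 hashes to 4; 4 taken -> place at 5.
349 hashes to 4; 4,5 taken -> place at 8.
933 hashes to 3; slot 3 is free -> place at 3.
Table: [342, ∅, ∅, 933, 855, 305, ∅, ∅, 349, ∅, ∅]

3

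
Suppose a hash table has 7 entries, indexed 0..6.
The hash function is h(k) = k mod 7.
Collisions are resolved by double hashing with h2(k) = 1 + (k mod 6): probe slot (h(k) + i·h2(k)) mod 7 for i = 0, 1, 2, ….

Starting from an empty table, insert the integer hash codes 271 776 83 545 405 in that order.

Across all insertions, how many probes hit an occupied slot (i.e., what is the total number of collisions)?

271: h=5 -> slot 5
776: h=6 -> slot 6
83: h=6, h2=6, probe 6,5,4 -> slot 4
545: h=6, h2=6, probe 6,5,4,3 -> slot 3
405: h=6, h2=4, probe 6,3,0 -> slot 0
Table: [405, -, -, 545, 83, 271, 776]

7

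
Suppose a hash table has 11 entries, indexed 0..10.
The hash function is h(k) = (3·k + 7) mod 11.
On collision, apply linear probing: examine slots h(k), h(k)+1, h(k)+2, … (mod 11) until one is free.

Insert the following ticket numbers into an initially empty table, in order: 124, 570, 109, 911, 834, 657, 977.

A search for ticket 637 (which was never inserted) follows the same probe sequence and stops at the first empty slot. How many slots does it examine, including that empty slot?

Insert 124: h=5, slot 5 empty -> index 5.
Insert 570: h=1, slot 1 empty -> index 1.
Insert 109: h=4, slot 4 empty -> index 4.
Insert 911: h=1, slot 1 occupied -> index 2.
Insert 834: h=1, slots 1,2 occupied -> index 3.
Insert 657: h=9, slot 9 empty -> index 9.
Insert 977: h=1, slots 1,2,3,4,5 occupied -> index 6.
Table: [_, 570, 911, 834, 109, 124, 977, _, _, 657, _]
Lookup 637: h=4, probe 4,5,6,7 → slot 7 empty, not found.

4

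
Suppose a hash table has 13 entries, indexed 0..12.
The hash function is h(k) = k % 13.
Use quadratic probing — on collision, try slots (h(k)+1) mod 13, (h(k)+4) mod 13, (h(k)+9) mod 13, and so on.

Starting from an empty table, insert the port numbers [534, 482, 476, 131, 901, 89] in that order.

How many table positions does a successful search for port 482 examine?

2

534: h=1 → slot 1
482: h=1, probe 1,2 → slot 2
476: h=8 → slot 8
131: h=1, probe 1,2,5 → slot 5
901: h=4 → slot 4
89: h=11 → slot 11
Table: [_, 534, 482, _, 901, 131, _, _, 476, _, _, 89, _]
Lookup 482: h=1, probe 1,2 → found at 2.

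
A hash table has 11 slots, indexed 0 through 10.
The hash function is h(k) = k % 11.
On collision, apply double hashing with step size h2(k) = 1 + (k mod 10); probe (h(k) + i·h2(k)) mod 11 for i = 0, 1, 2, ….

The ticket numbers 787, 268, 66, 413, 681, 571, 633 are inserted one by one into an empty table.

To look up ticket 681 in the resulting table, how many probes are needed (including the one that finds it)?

2

Insert 787: h=6, slot 6 empty → index 6.
Insert 268: h=4, slot 4 empty → index 4.
Insert 66: h=0, slot 0 empty → index 0.
Insert 413: h=6, h2=4, slot 6 occupied → index 10.
Insert 681: h=10, h2=2, slot 10 occupied → index 1.
Insert 571: h=10, h2=2, slots 10,1 occupied → index 3.
Insert 633: h=6, h2=4, slots 6,10,3 occupied → index 7.
Table: [66, 681, ., 571, 268, ., 787, 633, ., ., 413]
Lookup 681: h=10, h2=2, probe 10,1 → found at 1.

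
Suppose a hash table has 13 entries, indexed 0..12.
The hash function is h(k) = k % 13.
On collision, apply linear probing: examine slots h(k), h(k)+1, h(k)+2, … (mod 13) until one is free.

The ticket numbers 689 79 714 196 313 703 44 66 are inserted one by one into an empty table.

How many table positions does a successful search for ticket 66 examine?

689: h=0 => slot 0
79: h=1 => slot 1
714: h=12 => slot 12
196: h=1, probe 1,2 => slot 2
313: h=1, probe 1,2,3 => slot 3
703: h=1, probe 1,2,3,4 => slot 4
44: h=5 => slot 5
66: h=1, probe 1,2,3,4,5,6 => slot 6
Table: [689, 79, 196, 313, 703, 44, 66, _, _, _, _, _, 714]
Lookup 66: h=1, probe 1,2,3,4,5,6 → found at 6.

6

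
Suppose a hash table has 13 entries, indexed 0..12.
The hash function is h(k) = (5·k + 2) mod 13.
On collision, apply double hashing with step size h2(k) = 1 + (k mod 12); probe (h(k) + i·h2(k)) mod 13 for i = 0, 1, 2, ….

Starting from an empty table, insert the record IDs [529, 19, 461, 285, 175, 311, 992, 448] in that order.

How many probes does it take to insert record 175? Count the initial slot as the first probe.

2

Insert 529: h=8, slot 8 empty → index 8.
Insert 19: h=6, slot 6 empty → index 6.
Insert 461: h=6, h2=6, slot 6 occupied → index 12.
Insert 285: h=10, slot 10 empty → index 10.
Insert 175: h=6, h2=8, slot 6 occupied → index 1.
Insert 311: h=10, h2=12, slot 10 occupied → index 9.
Insert 992: h=9, h2=9, slot 9 occupied → index 5.
Insert 448: h=6, h2=5, slot 6 occupied → index 11.
Table: [—, 175, —, —, —, 992, 19, —, 529, 311, 285, 448, 461]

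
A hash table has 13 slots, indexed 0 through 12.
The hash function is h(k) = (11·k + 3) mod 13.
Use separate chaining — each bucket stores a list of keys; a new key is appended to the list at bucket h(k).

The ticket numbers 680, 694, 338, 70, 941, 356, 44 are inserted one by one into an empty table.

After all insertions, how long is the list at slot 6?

5

680 → bucket 8
694 → bucket 6
338 → bucket 3
70 → bucket 6 (collision)
941 → bucket 6 (collision)
356 → bucket 6 (collision)
44 → bucket 6 (collision)
Final buckets:
0: ∅
1: ∅
2: ∅
3: 338
4: ∅
5: ∅
6: 694 -> 70 -> 941 -> 356 -> 44
7: ∅
8: 680
9: ∅
10: ∅
11: ∅
12: ∅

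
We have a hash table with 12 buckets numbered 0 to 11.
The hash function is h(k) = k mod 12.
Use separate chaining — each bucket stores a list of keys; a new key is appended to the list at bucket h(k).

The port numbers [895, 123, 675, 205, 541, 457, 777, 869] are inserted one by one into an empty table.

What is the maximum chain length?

Insert 895: h=7, bucket 7 empty -> new chain.
Insert 123: h=3, bucket 3 empty -> new chain.
Insert 675: h=3, bucket 3 nonempty -> append to chain.
Insert 205: h=1, bucket 1 empty -> new chain.
Insert 541: h=1, bucket 1 nonempty -> append to chain.
Insert 457: h=1, bucket 1 nonempty -> append to chain.
Insert 777: h=9, bucket 9 empty -> new chain.
Insert 869: h=5, bucket 5 empty -> new chain.
Final buckets:
0: ∅
1: 205 -> 541 -> 457
2: ∅
3: 123 -> 675
4: ∅
5: 869
6: ∅
7: 895
8: ∅
9: 777
10: ∅
11: ∅

3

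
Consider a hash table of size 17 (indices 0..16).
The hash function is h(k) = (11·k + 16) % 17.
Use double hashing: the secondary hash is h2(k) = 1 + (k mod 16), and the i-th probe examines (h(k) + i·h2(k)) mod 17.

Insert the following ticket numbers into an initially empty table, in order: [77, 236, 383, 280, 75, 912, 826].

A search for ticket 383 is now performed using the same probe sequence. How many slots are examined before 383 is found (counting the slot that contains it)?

77: h=13 → slot 13
236: h=11 → slot 11
383: h=13, h2=16, probe 13,12 → slot 12
280: h=2 → slot 2
75: h=8 → slot 8
912: h=1 → slot 1
826: h=7 → slot 7
Table: [—, 912, 280, —, —, —, —, 826, 75, —, —, 236, 383, 77, —, —, —]
Lookup 383: h=13, h2=16, probe 13,12 → found at 12.

2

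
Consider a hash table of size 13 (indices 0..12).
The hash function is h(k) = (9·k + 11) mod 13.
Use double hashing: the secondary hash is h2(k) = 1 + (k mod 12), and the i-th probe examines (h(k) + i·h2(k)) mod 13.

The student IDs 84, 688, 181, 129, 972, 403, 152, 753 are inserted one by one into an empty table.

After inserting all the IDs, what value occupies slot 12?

129

84 hashes to 0; slot 0 is free → place at 0.
688 hashes to 2; slot 2 is free → place at 2.
181 hashes to 2, h2=2; 2 taken → place at 4.
129 hashes to 2, h2=10; 2 taken → place at 12.
972 hashes to 10; slot 10 is free → place at 10.
403 hashes to 11; slot 11 is free → place at 11.
152 hashes to 1; slot 1 is free → place at 1.
753 hashes to 2, h2=10; 2,12 taken → place at 9.
Table: [84, 152, 688, —, 181, —, —, —, —, 753, 972, 403, 129]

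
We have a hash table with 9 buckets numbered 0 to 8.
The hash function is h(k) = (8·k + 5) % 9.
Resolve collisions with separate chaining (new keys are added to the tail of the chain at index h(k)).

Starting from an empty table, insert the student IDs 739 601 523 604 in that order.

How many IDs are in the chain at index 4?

3

739 -> bucket 4
601 -> bucket 7
523 -> bucket 4 (collision)
604 -> bucket 4 (collision)
Final buckets:
0: ∅
1: ∅
2: ∅
3: ∅
4: 739 -> 523 -> 604
5: ∅
6: ∅
7: 601
8: ∅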